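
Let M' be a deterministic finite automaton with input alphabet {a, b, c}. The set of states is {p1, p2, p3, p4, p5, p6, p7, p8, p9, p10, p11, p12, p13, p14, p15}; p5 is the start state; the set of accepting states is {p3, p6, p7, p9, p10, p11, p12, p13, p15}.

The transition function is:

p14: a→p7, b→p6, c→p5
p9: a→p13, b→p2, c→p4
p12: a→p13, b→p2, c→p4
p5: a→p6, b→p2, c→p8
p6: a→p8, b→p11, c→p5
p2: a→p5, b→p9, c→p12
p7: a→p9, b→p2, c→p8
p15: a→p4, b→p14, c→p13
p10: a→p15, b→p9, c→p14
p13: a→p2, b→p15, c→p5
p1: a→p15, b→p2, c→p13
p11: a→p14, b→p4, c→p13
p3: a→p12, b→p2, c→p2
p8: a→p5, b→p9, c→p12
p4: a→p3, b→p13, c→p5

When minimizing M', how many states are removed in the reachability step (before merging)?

2

BFS from p5 reaches {p2, p3, p4, p5, p6, p7, p8, p9, p11, p12, p13, p14, p15}; the 2 state(s) p1, p10 are never visited.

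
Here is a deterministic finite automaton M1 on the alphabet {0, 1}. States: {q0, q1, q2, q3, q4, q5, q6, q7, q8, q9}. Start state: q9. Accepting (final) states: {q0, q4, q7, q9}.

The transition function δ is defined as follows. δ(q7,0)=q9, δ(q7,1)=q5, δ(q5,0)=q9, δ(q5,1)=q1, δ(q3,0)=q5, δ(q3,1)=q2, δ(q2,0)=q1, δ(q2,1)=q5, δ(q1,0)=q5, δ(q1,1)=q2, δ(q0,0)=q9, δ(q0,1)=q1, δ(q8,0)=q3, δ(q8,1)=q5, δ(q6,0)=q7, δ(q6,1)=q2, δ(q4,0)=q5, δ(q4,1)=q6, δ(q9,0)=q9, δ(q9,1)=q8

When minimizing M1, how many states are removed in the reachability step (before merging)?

No path from q9 leads to q0, q4, q6, q7; the other 6 states are all reachable.

4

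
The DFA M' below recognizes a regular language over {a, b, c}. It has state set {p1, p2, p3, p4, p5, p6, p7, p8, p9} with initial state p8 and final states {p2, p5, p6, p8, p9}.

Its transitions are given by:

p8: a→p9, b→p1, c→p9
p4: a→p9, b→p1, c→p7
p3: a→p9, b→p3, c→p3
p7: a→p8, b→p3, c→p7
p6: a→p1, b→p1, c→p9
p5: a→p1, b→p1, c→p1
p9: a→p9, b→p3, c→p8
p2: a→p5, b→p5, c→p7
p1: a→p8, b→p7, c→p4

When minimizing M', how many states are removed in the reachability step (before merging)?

Starting at p8 and following transitions, the reachable set is {p1, p3, p4, p7, p8, p9}. That leaves p2, p5, p6 unreachable — 3 in total.

3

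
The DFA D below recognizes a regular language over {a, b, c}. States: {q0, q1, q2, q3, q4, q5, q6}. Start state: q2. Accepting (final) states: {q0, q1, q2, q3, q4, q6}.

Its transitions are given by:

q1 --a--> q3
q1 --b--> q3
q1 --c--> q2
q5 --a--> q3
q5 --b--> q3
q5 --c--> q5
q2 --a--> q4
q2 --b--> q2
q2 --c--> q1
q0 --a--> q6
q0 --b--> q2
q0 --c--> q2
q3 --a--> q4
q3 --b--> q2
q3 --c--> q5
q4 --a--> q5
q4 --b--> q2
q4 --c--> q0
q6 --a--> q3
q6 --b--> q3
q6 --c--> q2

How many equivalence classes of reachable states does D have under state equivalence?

6

All states are reachable from the start state.
Initial partition by acceptance: {q0,q1,q2,q3,q4,q6} | {q5}.
Refine {q0,q1,q2,q3,q4,q6} on symbol a: members go to different blocks, giving {q0,q1,q2,q3,q6} and {q4}.
On input a, block {q0,q1,q2,q3,q6} splits into {q0,q1,q6} and {q2,q3}.
On input a, block {q0,q1,q6} splits into {q1,q6} and {q0}.
On input c, block {q2,q3} splits into {q2} and {q3}.
No further refinement is possible. Final partition (6 blocks): {q1,q6} | {q5} | {q4} | {q2} | {q0} | {q3}.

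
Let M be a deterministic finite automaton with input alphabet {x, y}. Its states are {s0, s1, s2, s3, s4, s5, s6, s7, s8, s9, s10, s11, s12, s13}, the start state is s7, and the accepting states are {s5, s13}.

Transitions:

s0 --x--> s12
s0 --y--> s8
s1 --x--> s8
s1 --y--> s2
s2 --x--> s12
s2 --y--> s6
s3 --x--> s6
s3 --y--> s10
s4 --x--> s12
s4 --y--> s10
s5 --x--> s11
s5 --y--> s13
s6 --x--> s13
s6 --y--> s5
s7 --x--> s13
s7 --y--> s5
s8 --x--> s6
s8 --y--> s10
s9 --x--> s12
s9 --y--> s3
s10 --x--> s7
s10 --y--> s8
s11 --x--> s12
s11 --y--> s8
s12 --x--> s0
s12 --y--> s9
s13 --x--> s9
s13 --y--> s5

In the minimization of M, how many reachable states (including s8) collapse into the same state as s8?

3

States {s1,s2,s4} cannot be reached from the start state, so discard them.
Start with accepting vs non-accepting: {s5,s13} | {s0,s3,s6,s7,s8,s9,s10,s11,s12}.
Refine {s0,s3,s6,s7,s8,s9,s10,s11,s12} on symbol x: members go to different blocks, giving {s0,s3,s8,s9,s10,s11,s12} and {s6,s7}.
On input x, block {s0,s3,s8,s9,s10,s11,s12} splits into {s0,s9,s11,s12} and {s3,s8,s10}.
Refine {s0,s9,s11,s12} on symbol y: members go to different blocks, giving {s0,s9,s11} and {s12}.
Stable partition: {s5,s13} | {s0,s9,s11} | {s6,s7} | {s3,s8,s10} | {s12} — 5 equivalence classes.
The equivalence class containing s8 is {s3,s8,s10}, of size 3.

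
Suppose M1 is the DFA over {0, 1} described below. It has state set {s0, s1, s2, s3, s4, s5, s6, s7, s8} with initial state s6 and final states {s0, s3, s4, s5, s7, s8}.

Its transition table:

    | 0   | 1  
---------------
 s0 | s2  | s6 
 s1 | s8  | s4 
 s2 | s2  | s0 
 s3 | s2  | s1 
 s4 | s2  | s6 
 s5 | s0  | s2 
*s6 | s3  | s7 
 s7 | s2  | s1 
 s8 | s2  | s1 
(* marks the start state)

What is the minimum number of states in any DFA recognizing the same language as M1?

3

States {s5} cannot be reached from the start state, so discard them.
Start with accepting vs non-accepting: {s0,s3,s4,s7,s8} | {s1,s2,s6}.
Split {s1,s2,s6} by δ(·,0) → {s1,s6} and {s2}.
The partition is now stable with 3 blocks: {s0,s3,s4,s7,s8} | {s1,s6} | {s2}.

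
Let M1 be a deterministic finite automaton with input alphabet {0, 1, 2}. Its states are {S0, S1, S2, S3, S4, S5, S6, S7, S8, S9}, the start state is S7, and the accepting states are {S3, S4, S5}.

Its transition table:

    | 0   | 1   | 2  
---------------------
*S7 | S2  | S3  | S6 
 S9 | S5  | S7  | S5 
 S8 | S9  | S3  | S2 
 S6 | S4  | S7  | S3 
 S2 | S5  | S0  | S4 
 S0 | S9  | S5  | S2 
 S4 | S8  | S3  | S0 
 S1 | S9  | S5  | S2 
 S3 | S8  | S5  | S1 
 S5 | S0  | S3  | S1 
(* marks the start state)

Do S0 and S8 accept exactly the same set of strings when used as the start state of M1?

Every state is reachable, so we keep all 10.
P0 = {S3,S4,S5} | {S0,S1,S2,S6,S7,S8,S9}.
On input 0, block {S0,S1,S2,S6,S7,S8,S9} splits into {S0,S1,S7,S8} and {S2,S6,S9}.
The partition is now stable with 3 blocks: {S3,S4,S5} | {S0,S1,S7,S8} | {S2,S6,S9}.
S0 and S8 lie in the same block of the stable partition, so they are equivalent — no string distinguishes them.

Yes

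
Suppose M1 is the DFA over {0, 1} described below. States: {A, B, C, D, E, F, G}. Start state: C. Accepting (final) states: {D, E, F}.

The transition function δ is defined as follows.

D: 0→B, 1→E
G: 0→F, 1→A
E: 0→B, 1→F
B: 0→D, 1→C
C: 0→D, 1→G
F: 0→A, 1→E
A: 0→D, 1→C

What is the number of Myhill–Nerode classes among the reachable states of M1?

2

Every state is reachable, so we keep all 7.
P0 = {D,E,F} | {A,B,C,G}.
Stable partition: {D,E,F} | {A,B,C,G} — 2 equivalence classes.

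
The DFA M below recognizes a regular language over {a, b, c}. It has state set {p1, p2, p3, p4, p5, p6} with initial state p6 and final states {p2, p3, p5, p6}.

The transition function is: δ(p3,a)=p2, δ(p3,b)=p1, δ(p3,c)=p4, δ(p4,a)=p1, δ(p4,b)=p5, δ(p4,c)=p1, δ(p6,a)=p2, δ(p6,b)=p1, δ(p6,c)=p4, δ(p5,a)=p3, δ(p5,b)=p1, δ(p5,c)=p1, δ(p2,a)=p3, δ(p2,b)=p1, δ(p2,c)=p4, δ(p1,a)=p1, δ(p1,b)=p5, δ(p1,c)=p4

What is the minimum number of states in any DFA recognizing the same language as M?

All states are reachable from the start state.
Initial partition by acceptance: {p2,p3,p5,p6} | {p1,p4}.
The partition is now stable with 2 blocks: {p2,p3,p5,p6} | {p1,p4}.

2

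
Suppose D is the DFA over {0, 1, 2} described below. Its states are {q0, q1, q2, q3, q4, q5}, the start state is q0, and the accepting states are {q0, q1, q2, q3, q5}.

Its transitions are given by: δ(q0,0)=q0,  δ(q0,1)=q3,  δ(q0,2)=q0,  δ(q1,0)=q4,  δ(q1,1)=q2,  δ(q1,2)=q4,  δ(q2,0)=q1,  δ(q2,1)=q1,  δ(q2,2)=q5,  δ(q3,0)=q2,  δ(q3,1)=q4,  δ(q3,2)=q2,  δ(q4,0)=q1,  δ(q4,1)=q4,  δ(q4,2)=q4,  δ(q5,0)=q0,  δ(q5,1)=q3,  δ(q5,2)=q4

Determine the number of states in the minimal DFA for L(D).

Initial partition by acceptance: {q0,q1,q2,q3,q5} | {q4}.
On input 0, block {q0,q1,q2,q3,q5} splits into {q0,q2,q3,q5} and {q1}.
Split {q0,q2,q3,q5} by δ(·,0) → {q0,q3,q5} and {q2}.
Refine {q0,q3,q5} on symbol 0: members go to different blocks, giving {q0,q5} and {q3}.
On input 2, block {q0,q5} splits into {q0} and {q5}.
Stable partition: {q0} | {q4} | {q1} | {q2} | {q3} | {q5} — 6 equivalence classes.

6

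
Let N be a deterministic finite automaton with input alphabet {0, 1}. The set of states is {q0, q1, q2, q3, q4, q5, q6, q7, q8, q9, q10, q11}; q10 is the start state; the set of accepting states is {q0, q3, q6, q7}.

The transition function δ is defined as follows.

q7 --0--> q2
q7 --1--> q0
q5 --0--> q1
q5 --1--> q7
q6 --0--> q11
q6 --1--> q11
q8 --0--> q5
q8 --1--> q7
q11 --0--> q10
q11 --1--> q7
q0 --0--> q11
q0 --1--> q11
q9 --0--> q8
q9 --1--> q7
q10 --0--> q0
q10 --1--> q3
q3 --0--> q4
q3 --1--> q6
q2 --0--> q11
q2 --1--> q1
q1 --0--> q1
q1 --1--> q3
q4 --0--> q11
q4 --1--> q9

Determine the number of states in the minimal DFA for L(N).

P0 = {q0,q3,q6,q7} | {q1,q2,q4,q5,q8,q9,q10,q11}.
On input 1, block {q0,q3,q6,q7} splits into {q0,q6} and {q3,q7}.
On input 0, block {q1,q2,q4,q5,q8,q9,q10,q11} splits into {q1,q2,q4,q5,q8,q9,q11} and {q10}.
On input 0, block {q1,q2,q4,q5,q8,q9,q11} splits into {q1,q2,q4,q5,q8,q9} and {q11}.
Refine {q1,q2,q4,q5,q8,q9} on symbol 0: members go to different blocks, giving {q1,q5,q8,q9} and {q2,q4}.
No further refinement is possible. Final partition (6 blocks): {q0,q6} | {q1,q5,q8,q9} | {q3,q7} | {q10} | {q11} | {q2,q4}.

6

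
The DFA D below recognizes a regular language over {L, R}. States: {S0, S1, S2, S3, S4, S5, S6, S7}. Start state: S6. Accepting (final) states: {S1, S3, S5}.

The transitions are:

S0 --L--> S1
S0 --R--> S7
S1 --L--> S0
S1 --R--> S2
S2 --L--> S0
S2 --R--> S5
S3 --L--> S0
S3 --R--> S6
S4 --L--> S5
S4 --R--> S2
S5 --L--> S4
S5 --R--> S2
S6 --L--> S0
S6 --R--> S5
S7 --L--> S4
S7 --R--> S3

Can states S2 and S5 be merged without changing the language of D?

Every state is reachable, so we keep all 8.
Start with accepting vs non-accepting: {S1,S3,S5} | {S0,S2,S4,S6,S7}.
Refine {S0,S2,S4,S6,S7} on symbol L: members go to different blocks, giving {S2,S6,S7} and {S0,S4}.
The partition is now stable with 3 blocks: {S1,S3,S5} | {S2,S6,S7} | {S0,S4}.
S2 and S5 end up in different blocks, so they are distinguishable. For instance, the string 'ε' is accepted from only S5.

No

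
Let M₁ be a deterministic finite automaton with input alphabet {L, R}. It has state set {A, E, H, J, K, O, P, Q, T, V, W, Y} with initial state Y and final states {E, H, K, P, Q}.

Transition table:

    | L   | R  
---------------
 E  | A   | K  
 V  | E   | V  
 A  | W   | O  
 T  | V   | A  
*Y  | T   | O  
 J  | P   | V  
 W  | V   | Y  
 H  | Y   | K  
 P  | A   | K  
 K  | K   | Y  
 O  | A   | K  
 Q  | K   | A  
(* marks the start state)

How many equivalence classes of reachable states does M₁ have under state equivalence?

Reachable states from the start: {A,E,K,O,T,V,W,Y}. Unreachable: {H,J,P,Q} — drop them.
Initial partition by acceptance: {E,K} | {A,O,T,V,W,Y}.
On input L, block {E,K} splits into {E} and {K}.
Refine {A,O,T,V,W,Y} on symbol L: members go to different blocks, giving {A,O,T,W,Y} and {V}.
Refine {A,O,T,W,Y} on symbol L: members go to different blocks, giving {A,O,Y} and {T,W}.
Split {A,O,Y} by δ(·,L) → {A,Y} and {O}.
The partition is now stable with 6 blocks: {E} | {A,Y} | {K} | {V} | {T,W} | {O}.

6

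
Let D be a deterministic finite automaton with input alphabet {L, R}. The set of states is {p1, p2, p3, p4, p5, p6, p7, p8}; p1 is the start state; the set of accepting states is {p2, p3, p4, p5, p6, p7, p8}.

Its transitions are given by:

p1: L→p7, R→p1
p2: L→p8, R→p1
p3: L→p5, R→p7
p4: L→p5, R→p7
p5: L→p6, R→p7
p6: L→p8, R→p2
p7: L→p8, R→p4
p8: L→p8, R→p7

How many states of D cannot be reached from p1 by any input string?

1

BFS from p1 reaches {p1, p2, p4, p5, p6, p7, p8}; the 1 state(s) p3 are never visited.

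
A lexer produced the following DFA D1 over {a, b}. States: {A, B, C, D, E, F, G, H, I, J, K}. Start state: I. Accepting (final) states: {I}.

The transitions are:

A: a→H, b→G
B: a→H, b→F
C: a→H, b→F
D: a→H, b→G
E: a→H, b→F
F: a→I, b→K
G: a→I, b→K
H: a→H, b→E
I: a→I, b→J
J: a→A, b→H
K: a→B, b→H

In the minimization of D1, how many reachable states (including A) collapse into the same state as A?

3

States {C,D} cannot be reached from the start state, so discard them.
P0 = {I} | {A,B,E,F,G,H,J,K}.
Split {A,B,E,F,G,H,J,K} by δ(·,a) → {A,B,E,H,J,K} and {F,G}.
Split {A,B,E,H,J,K} by δ(·,b) → {A,B,E} and {H,J,K}.
On input a, block {H,J,K} splits into {J,K} and {H}.
No further refinement is possible. Final partition (5 blocks): {I} | {A,B,E} | {F,G} | {J,K} | {H}.
State A belongs to the block {A,B,E}, which has 3 states.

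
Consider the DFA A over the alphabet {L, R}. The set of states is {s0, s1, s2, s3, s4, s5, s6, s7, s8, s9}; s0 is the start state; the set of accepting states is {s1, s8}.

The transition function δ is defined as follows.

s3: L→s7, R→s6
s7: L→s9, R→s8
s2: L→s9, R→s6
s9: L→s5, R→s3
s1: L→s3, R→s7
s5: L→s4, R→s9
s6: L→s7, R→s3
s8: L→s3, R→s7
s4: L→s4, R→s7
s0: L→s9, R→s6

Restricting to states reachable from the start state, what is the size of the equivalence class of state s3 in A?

2

First remove the unreachable states {s1,s2}; 8 states remain.
Start with accepting vs non-accepting: {s8} | {s0,s3,s4,s5,s6,s7,s9}.
Refine {s0,s3,s4,s5,s6,s7,s9} on symbol R: members go to different blocks, giving {s0,s3,s4,s5,s6,s9} and {s7}.
Split {s0,s3,s4,s5,s6,s9} by δ(·,L) → {s0,s4,s5,s9} and {s3,s6}.
On input R, block {s0,s4,s5,s9} splits into {s0,s9} and {s4} and {s5}.
Split {s0,s9} by δ(·,L) → {s0} and {s9}.
The partition is now stable with 7 blocks: {s8} | {s0} | {s7} | {s3,s6} | {s4} | {s5} | {s9}.
The equivalence class containing s3 is {s3,s6}, of size 2.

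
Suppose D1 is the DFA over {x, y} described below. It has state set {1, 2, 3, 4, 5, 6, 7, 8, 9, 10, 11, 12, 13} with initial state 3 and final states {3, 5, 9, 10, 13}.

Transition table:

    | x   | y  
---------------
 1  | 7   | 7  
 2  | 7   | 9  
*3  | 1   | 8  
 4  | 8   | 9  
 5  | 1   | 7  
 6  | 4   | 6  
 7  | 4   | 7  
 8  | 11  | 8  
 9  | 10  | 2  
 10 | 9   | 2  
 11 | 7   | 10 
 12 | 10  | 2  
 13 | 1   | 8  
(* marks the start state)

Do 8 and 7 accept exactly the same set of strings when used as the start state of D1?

Reachable states from the start: {1,2,3,4,7,8,9,10,11}. Unreachable: {5,6,12,13} — drop them.
P0 = {3,9,10} | {1,2,4,7,8,11}.
Split {3,9,10} by δ(·,x) → {9,10} and {3}.
Split {1,2,4,7,8,11} by δ(·,y) → {1,7,8} and {2,4,11}.
Refine {1,7,8} on symbol x: members go to different blocks, giving {7,8} and {1}.
No further refinement is possible. Final partition (5 blocks): {9,10} | {7,8} | {3} | {2,4,11} | {1}.
8 and 7 lie in the same block of the stable partition, so they are equivalent — no string distinguishes them.

Yes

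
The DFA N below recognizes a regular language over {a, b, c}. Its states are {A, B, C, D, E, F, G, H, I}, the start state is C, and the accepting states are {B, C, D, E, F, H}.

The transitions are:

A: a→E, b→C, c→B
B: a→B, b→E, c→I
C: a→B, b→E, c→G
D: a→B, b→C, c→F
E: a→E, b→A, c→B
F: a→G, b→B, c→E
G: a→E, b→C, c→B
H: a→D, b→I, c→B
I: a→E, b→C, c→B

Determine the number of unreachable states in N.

No path from C leads to D, F, H; the other 6 states are all reachable.

3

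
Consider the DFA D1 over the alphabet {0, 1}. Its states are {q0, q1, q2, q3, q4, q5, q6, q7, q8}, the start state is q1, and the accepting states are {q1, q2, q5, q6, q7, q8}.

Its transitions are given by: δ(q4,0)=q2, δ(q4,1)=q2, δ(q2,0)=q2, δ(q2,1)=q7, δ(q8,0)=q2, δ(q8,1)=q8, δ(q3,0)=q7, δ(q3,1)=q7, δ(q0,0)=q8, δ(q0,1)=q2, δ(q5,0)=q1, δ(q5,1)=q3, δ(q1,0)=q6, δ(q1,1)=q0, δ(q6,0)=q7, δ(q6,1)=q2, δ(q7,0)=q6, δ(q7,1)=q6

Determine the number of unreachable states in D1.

3

No path from q1 leads to q3, q4, q5; the other 6 states are all reachable.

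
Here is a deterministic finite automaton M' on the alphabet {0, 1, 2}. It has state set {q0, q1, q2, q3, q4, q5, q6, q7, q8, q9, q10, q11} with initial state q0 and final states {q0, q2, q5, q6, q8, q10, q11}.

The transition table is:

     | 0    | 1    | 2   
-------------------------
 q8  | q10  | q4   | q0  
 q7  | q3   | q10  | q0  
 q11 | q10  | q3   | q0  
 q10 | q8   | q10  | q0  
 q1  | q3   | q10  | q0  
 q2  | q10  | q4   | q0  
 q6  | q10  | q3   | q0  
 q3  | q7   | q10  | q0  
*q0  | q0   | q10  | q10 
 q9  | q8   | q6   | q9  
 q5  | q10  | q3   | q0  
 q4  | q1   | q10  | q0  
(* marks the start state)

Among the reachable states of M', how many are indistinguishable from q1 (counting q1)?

4

States {q2,q5,q6,q9,q11} cannot be reached from the start state, so discard them.
Initial partition by acceptance: {q0,q8,q10} | {q1,q3,q4,q7}.
Split {q0,q8,q10} by δ(·,1) → {q0,q10} and {q8}.
Refine {q0,q10} on symbol 0: members go to different blocks, giving {q0} and {q10}.
No further refinement is possible. Final partition (4 blocks): {q0} | {q1,q3,q4,q7} | {q8} | {q10}.
The equivalence class containing q1 is {q1,q3,q4,q7}, of size 4.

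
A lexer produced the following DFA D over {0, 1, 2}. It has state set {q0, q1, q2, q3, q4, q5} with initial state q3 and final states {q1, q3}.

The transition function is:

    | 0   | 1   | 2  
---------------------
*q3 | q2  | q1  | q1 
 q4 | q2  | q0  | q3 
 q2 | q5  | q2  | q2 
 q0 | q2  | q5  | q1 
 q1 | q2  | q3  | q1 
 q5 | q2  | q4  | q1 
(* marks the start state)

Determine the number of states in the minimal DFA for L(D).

P0 = {q1,q3} | {q0,q2,q4,q5}.
Refine {q0,q2,q4,q5} on symbol 2: members go to different blocks, giving {q0,q4,q5} and {q2}.
Stable partition: {q1,q3} | {q0,q4,q5} | {q2} — 3 equivalence classes.

3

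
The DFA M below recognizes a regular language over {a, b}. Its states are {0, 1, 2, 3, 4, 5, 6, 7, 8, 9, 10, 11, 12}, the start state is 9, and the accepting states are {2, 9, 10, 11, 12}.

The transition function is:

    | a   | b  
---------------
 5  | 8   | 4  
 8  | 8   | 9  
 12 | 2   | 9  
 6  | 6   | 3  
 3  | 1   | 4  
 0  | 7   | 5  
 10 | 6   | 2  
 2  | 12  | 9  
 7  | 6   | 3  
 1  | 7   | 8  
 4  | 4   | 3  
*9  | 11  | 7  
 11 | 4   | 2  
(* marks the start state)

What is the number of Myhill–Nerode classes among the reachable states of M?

7

First remove the unreachable states {0,5,10}; 10 states remain.
Initial partition by acceptance: {2,9,11,12} | {1,3,4,6,7,8}.
On input a, block {2,9,11,12} splits into {2,9,12} and {11}.
Split {2,9,12} by δ(·,a) → {2,12} and {9}.
On input b, block {1,3,4,6,7,8} splits into {1,3,4,6,7} and {8}.
Refine {1,3,4,6,7} on symbol b: members go to different blocks, giving {3,4,6,7} and {1}.
Split {3,4,6,7} by δ(·,a) → {4,6,7} and {3}.
Stable partition: {2,12} | {4,6,7} | {11} | {9} | {8} | {1} | {3} — 7 equivalence classes.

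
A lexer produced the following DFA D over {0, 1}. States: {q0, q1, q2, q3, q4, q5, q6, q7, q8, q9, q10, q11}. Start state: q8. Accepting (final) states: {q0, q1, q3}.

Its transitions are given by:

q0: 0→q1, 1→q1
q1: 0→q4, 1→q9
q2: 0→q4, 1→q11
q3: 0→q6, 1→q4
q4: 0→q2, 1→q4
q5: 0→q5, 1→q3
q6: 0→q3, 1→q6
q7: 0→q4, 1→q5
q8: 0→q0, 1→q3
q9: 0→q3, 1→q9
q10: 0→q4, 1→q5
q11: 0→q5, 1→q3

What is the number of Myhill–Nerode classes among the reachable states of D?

8

Reachable states from the start: {q0,q1,q2,q3,q4,q5,q6,q8,q9,q11}. Unreachable: {q7,q10} — drop them.
Initial partition by acceptance: {q0,q1,q3} | {q2,q4,q5,q6,q8,q9,q11}.
Refine {q0,q1,q3} on symbol 0: members go to different blocks, giving {q1,q3} and {q0}.
Split {q2,q4,q5,q6,q8,q9,q11} by δ(·,0) → {q2,q4,q5,q11} and {q6,q9} and {q8}.
Split {q1,q3} by δ(·,0) → {q1} and {q3}.
Refine {q2,q4,q5,q11} on symbol 1: members go to different blocks, giving {q2,q4} and {q5,q11}.
On input 1, block {q2,q4} splits into {q2} and {q4}.
The partition is now stable with 8 blocks: {q1} | {q2} | {q0} | {q6,q9} | {q8} | {q3} | {q5,q11} | {q4}.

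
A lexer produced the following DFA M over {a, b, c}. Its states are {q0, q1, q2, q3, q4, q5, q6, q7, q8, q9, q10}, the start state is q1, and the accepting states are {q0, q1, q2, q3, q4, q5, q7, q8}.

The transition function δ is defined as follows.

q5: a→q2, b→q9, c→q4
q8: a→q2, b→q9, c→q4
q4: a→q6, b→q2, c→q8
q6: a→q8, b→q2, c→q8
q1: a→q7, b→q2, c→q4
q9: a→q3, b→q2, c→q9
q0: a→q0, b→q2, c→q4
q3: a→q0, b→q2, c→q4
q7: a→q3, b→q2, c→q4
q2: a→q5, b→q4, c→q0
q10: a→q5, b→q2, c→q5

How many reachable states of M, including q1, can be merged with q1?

First remove the unreachable states {q10}; 10 states remain.
Start with accepting vs non-accepting: {q0,q1,q2,q3,q4,q5,q7,q8} | {q6,q9}.
On input a, block {q0,q1,q2,q3,q4,q5,q7,q8} splits into {q0,q1,q2,q3,q5,q7,q8} and {q4}.
Refine {q0,q1,q2,q3,q5,q7,q8} on symbol b: members go to different blocks, giving {q0,q1,q3,q7} and {q5,q8} and {q2}.
Refine {q6,q9} on symbol a: members go to different blocks, giving {q6} and {q9}.
Stable partition: {q0,q1,q3,q7} | {q6} | {q4} | {q5,q8} | {q2} | {q9} — 6 equivalence classes.
The equivalence class containing q1 is {q0,q1,q3,q7}, of size 4.

4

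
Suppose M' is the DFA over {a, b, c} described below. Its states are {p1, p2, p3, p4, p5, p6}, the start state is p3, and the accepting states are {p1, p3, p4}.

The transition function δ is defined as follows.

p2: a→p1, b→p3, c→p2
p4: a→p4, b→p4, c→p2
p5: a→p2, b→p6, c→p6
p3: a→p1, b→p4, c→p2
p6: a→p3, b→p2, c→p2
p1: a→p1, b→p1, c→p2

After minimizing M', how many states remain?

States {p5,p6} cannot be reached from the start state, so discard them.
P0 = {p1,p3,p4} | {p2}.
Stable partition: {p1,p3,p4} | {p2} — 2 equivalence classes.

2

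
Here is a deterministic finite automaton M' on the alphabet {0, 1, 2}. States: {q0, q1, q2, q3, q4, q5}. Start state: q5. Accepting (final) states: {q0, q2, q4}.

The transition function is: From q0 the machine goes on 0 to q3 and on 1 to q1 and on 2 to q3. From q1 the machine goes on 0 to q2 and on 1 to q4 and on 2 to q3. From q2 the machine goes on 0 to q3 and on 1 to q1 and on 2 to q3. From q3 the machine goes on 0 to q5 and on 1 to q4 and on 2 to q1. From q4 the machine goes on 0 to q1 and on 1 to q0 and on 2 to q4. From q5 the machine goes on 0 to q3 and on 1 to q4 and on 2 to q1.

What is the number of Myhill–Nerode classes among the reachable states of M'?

All states are reachable from the start state.
Start with accepting vs non-accepting: {q0,q2,q4} | {q1,q3,q5}.
Split {q0,q2,q4} by δ(·,1) → {q0,q2} and {q4}.
Refine {q1,q3,q5} on symbol 0: members go to different blocks, giving {q3,q5} and {q1}.
The partition is now stable with 4 blocks: {q0,q2} | {q3,q5} | {q4} | {q1}.

4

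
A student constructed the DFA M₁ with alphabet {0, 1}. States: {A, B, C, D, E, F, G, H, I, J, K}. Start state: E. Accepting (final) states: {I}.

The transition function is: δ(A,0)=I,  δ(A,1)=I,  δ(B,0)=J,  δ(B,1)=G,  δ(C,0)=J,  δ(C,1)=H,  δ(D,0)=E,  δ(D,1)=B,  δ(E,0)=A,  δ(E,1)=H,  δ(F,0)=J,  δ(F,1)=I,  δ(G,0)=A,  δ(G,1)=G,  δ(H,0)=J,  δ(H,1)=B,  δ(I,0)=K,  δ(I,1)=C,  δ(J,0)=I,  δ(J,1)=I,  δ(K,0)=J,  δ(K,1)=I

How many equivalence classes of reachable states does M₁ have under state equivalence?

4

Reachable states from the start: {A,B,C,E,G,H,I,J,K}. Unreachable: {D,F} — drop them.
P0 = {I} | {A,B,C,E,G,H,J,K}.
On input 0, block {A,B,C,E,G,H,J,K} splits into {B,C,E,G,H,K} and {A,J}.
Refine {B,C,E,G,H,K} on symbol 1: members go to different blocks, giving {B,C,E,G,H} and {K}.
The partition is now stable with 4 blocks: {I} | {B,C,E,G,H} | {A,J} | {K}.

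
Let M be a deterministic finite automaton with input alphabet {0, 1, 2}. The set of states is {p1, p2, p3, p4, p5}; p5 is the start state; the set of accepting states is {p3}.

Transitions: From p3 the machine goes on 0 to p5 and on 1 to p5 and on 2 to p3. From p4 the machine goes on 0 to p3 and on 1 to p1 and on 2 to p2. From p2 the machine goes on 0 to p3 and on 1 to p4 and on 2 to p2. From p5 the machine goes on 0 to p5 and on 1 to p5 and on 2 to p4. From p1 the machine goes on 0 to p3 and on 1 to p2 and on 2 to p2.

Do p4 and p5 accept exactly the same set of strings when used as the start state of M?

No

Start with accepting vs non-accepting: {p3} | {p1,p2,p4,p5}.
On input 0, block {p1,p2,p4,p5} splits into {p1,p2,p4} and {p5}.
No further refinement is possible. Final partition (3 blocks): {p3} | {p1,p2,p4} | {p5}.
p4 and p5 end up in different blocks, so they are distinguishable. For instance, the string '0' is accepted from only p4.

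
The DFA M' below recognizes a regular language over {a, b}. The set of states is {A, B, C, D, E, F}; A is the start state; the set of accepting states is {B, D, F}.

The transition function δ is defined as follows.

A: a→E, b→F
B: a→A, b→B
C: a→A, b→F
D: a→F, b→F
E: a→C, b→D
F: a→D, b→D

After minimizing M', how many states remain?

Reachable states from the start: {A,C,D,E,F}. Unreachable: {B} — drop them.
P0 = {D,F} | {A,C,E}.
The partition is now stable with 2 blocks: {D,F} | {A,C,E}.

2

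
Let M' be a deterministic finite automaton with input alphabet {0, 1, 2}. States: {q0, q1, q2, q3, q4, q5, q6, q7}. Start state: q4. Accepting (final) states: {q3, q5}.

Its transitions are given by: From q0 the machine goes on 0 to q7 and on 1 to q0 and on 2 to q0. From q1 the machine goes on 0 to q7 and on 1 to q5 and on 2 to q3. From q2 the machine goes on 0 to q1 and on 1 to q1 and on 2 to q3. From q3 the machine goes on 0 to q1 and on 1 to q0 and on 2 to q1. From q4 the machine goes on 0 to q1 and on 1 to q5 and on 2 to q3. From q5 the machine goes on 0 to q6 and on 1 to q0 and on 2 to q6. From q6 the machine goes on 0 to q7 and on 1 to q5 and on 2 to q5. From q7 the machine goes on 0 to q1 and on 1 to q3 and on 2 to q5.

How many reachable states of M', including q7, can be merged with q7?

Reachable states from the start: {q0,q1,q3,q4,q5,q6,q7}. Unreachable: {q2} — drop them.
Start with accepting vs non-accepting: {q3,q5} | {q0,q1,q4,q6,q7}.
Refine {q0,q1,q4,q6,q7} on symbol 1: members go to different blocks, giving {q1,q4,q6,q7} and {q0}.
The partition is now stable with 3 blocks: {q3,q5} | {q1,q4,q6,q7} | {q0}.
The equivalence class containing q7 is {q1,q4,q6,q7}, of size 4.

4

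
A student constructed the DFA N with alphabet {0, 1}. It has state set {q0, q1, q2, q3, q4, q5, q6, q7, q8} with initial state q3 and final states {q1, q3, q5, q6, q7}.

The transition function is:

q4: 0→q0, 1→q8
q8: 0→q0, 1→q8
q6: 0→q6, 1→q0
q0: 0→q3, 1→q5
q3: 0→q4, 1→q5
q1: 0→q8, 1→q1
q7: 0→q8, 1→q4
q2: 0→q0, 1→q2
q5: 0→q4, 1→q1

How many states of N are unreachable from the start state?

BFS from q3 reaches {q0, q1, q3, q4, q5, q8}; the 3 state(s) q2, q6, q7 are never visited.

3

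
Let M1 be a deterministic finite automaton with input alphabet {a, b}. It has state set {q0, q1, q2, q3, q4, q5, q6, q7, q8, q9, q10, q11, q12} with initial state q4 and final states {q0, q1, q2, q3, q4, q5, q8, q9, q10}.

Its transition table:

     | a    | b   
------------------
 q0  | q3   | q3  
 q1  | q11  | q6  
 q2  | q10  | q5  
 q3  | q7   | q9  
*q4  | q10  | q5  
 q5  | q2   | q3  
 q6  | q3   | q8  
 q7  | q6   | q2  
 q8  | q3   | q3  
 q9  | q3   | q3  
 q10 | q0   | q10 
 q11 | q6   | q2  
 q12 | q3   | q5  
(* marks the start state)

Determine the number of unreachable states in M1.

Starting at q4 and following transitions, the reachable set is {q0, q2, q3, q4, q5, q6, q7, q8, q9, q10}. That leaves q1, q11, q12 unreachable — 3 in total.

3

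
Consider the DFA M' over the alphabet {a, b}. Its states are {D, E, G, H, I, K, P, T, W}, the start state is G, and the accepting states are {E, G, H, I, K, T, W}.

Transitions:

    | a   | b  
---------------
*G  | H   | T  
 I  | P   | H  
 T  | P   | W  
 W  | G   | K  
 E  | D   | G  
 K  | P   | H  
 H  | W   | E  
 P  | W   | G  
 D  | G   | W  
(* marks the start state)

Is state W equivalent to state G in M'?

Yes

Reachable states from the start: {D,E,G,H,K,P,T,W}. Unreachable: {I} — drop them.
Start with accepting vs non-accepting: {E,G,H,K,T,W} | {D,P}.
On input a, block {E,G,H,K,T,W} splits into {G,H,W} and {E,K,T}.
The partition is now stable with 3 blocks: {G,H,W} | {D,P} | {E,K,T}.
W and G lie in the same block of the stable partition, so they are equivalent — no string distinguishes them.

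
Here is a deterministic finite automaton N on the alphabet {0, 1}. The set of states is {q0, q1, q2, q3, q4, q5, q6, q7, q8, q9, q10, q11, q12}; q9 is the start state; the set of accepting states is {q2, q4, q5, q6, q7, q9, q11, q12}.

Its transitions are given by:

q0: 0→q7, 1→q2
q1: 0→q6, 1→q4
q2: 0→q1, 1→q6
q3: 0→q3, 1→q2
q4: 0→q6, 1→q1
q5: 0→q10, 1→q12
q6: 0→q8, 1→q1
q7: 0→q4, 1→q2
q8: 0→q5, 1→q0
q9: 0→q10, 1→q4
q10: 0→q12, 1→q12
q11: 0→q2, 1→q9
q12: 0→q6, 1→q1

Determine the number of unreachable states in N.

BFS from q9 reaches {q0, q1, q2, q4, q5, q6, q7, q8, q9, q10, q12}; the 2 state(s) q3, q11 are never visited.

2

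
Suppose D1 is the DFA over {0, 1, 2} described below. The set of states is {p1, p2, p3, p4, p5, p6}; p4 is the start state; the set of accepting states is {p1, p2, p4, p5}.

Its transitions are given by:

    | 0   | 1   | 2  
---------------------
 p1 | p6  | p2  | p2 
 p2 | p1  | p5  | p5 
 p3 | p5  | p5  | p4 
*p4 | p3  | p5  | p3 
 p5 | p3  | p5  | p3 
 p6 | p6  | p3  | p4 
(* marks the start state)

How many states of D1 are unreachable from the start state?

BFS from p4 reaches {p3, p4, p5}; the 3 state(s) p1, p2, p6 are never visited.

3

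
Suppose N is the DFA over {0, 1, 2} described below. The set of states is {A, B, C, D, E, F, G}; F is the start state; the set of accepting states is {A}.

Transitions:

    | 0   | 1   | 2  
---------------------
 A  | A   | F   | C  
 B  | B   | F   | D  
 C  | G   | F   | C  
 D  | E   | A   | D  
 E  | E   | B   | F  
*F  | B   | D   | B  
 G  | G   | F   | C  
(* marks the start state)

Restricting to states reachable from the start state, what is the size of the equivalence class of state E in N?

1

All states are reachable from the start state.
Start with accepting vs non-accepting: {A} | {B,C,D,E,F,G}.
On input 1, block {B,C,D,E,F,G} splits into {B,C,E,F,G} and {D}.
Refine {B,C,E,F,G} on symbol 1: members go to different blocks, giving {B,C,E,G} and {F}.
Split {B,C,E,G} by δ(·,1) → {B,C,G} and {E}.
On input 2, block {B,C,G} splits into {C,G} and {B}.
No further refinement is possible. Final partition (6 blocks): {A} | {C,G} | {D} | {F} | {E} | {B}.
State E belongs to the block {E}, which has 1 states.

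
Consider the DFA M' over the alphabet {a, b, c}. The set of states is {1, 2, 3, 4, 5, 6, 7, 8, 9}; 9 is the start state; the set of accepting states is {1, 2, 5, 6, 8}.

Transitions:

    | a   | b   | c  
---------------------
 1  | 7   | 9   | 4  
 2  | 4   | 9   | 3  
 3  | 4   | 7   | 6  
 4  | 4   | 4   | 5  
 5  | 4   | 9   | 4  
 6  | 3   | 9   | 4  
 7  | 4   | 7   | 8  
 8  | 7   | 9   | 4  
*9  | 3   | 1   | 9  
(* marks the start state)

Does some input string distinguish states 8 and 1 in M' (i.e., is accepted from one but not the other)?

States {2} cannot be reached from the start state, so discard them.
P0 = {1,5,6,8} | {3,4,7,9}.
On input b, block {3,4,7,9} splits into {3,4,7} and {9}.
The partition is now stable with 3 blocks: {1,5,6,8} | {3,4,7} | {9}.
8 and 1 lie in the same block of the stable partition, so they are equivalent — no string distinguishes them.

No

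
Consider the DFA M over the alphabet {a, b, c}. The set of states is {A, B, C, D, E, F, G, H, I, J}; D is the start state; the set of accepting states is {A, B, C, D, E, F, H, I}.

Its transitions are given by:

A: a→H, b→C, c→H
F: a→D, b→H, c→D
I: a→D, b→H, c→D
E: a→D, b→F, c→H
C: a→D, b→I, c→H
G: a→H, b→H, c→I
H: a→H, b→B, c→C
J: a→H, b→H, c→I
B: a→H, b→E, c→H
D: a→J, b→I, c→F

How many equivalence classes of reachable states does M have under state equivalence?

6

Reachable states from the start: {B,C,D,E,F,H,I,J}. Unreachable: {A,G} — drop them.
Initial partition by acceptance: {B,C,D,E,F,H,I} | {J}.
On input a, block {B,C,D,E,F,H,I} splits into {B,C,E,F,H,I} and {D}.
Refine {B,C,E,F,H,I} on symbol a: members go to different blocks, giving {C,E,F,I} and {B,H}.
On input b, block {C,E,F,I} splits into {C,E} and {F,I}.
Refine {B,H} on symbol b: members go to different blocks, giving {B} and {H}.
The partition is now stable with 6 blocks: {C,E} | {J} | {D} | {B} | {F,I} | {H}.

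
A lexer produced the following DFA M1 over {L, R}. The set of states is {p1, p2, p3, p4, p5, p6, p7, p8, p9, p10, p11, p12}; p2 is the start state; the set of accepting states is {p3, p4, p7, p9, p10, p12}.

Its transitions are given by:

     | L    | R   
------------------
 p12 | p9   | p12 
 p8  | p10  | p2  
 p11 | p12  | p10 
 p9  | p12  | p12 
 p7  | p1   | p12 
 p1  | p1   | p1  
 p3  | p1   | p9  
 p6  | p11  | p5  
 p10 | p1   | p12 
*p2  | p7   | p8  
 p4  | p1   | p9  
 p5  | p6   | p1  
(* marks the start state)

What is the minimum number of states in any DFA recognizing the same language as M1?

4

First remove the unreachable states {p3,p4,p5,p6,p11}; 7 states remain.
Initial partition by acceptance: {p7,p9,p10,p12} | {p1,p2,p8}.
On input L, block {p7,p9,p10,p12} splits into {p7,p10} and {p9,p12}.
Refine {p1,p2,p8} on symbol L: members go to different blocks, giving {p2,p8} and {p1}.
The partition is now stable with 4 blocks: {p7,p10} | {p2,p8} | {p9,p12} | {p1}.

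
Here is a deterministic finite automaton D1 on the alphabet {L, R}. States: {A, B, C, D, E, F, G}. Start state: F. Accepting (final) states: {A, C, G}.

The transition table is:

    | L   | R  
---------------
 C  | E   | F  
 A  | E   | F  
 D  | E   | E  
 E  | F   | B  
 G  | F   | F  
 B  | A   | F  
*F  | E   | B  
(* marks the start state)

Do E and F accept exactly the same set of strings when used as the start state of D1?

First remove the unreachable states {C,D,G}; 4 states remain.
Start with accepting vs non-accepting: {A} | {B,E,F}.
Split {B,E,F} by δ(·,L) → {E,F} and {B}.
Stable partition: {A} | {E,F} | {B} — 3 equivalence classes.
E and F lie in the same block of the stable partition, so they are equivalent — no string distinguishes them.

Yes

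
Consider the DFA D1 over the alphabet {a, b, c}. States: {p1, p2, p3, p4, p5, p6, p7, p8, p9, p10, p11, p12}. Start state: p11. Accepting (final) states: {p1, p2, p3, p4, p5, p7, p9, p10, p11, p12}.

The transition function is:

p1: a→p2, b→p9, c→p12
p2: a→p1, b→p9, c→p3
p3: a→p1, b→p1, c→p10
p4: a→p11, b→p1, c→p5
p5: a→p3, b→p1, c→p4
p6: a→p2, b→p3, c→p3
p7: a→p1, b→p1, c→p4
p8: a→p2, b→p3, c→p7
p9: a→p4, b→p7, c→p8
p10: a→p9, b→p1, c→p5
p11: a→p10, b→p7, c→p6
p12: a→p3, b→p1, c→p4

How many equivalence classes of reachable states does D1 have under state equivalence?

P0 = {p1,p2,p3,p4,p5,p7,p9,p10,p11,p12} | {p6,p8}.
On input c, block {p1,p2,p3,p4,p5,p7,p9,p10,p11,p12} splits into {p1,p2,p3,p4,p5,p7,p10,p12} and {p9,p11}.
On input a, block {p1,p2,p3,p4,p5,p7,p10,p12} splits into {p1,p2,p3,p5,p7,p12} and {p4,p10}.
On input b, block {p1,p2,p3,p5,p7,p12} splits into {p3,p5,p7,p12} and {p1,p2}.
On input a, block {p3,p5,p7,p12} splits into {p3,p7} and {p5,p12}.
Refine {p1,p2} on symbol c: members go to different blocks, giving {p1} and {p2}.
The partition is now stable with 7 blocks: {p3,p7} | {p6,p8} | {p9,p11} | {p4,p10} | {p1} | {p5,p12} | {p2}.

7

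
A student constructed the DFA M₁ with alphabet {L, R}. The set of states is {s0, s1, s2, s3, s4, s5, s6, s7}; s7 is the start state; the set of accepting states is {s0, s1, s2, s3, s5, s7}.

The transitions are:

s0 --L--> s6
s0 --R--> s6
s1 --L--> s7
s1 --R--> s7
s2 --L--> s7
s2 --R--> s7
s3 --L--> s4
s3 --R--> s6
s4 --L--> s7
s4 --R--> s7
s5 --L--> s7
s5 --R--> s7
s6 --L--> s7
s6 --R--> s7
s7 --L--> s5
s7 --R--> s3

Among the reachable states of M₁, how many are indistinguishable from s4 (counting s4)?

2

States {s0,s1,s2} cannot be reached from the start state, so discard them.
Start with accepting vs non-accepting: {s3,s5,s7} | {s4,s6}.
Split {s3,s5,s7} by δ(·,L) → {s5,s7} and {s3}.
Refine {s5,s7} on symbol R: members go to different blocks, giving {s5} and {s7}.
Stable partition: {s5} | {s4,s6} | {s3} | {s7} — 4 equivalence classes.
State s4 belongs to the block {s4,s6}, which has 2 states.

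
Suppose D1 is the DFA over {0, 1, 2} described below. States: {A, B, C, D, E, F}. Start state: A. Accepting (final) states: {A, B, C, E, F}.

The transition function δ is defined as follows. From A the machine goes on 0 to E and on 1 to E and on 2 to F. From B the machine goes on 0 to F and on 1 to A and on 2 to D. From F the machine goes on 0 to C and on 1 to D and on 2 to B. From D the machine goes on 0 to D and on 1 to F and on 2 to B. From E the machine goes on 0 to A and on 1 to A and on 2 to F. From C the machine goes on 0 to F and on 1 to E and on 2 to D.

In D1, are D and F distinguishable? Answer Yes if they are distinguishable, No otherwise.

Initial partition by acceptance: {A,B,C,E,F} | {D}.
Split {A,B,C,E,F} by δ(·,1) → {A,B,C,E} and {F}.
Split {A,B,C,E} by δ(·,0) → {A,E} and {B,C}.
The partition is now stable with 4 blocks: {A,E} | {D} | {F} | {B,C}.
D and F end up in different blocks, so they are distinguishable. For instance, the string 'ε' is accepted from only F.

Yes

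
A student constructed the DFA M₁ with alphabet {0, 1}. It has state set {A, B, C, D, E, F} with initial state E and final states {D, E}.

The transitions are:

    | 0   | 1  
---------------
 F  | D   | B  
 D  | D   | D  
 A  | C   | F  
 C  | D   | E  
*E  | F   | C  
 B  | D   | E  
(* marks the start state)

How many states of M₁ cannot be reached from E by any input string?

BFS from E reaches {B, C, D, E, F}; the 1 state(s) A are never visited.

1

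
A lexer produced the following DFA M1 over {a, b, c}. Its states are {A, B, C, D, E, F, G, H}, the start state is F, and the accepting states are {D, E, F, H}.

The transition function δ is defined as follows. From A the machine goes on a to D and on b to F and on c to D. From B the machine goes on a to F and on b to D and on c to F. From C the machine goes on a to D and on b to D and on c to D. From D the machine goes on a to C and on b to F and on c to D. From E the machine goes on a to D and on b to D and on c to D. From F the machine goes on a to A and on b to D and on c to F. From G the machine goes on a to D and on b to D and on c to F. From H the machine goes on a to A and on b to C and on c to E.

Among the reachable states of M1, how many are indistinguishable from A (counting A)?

States {B,E,G,H} cannot be reached from the start state, so discard them.
Start with accepting vs non-accepting: {D,F} | {A,C}.
No further refinement is possible. Final partition (2 blocks): {D,F} | {A,C}.
State A belongs to the block {A,C}, which has 2 states.

2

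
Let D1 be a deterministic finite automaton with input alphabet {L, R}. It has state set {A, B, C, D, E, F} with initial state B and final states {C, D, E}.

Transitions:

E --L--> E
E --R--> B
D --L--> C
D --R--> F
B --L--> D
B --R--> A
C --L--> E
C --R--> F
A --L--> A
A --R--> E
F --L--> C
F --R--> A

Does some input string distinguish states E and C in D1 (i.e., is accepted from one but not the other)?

No

Start with accepting vs non-accepting: {C,D,E} | {A,B,F}.
On input L, block {A,B,F} splits into {B,F} and {A}.
Stable partition: {C,D,E} | {B,F} | {A} — 3 equivalence classes.
E and C lie in the same block of the stable partition, so they are equivalent — no string distinguishes them.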